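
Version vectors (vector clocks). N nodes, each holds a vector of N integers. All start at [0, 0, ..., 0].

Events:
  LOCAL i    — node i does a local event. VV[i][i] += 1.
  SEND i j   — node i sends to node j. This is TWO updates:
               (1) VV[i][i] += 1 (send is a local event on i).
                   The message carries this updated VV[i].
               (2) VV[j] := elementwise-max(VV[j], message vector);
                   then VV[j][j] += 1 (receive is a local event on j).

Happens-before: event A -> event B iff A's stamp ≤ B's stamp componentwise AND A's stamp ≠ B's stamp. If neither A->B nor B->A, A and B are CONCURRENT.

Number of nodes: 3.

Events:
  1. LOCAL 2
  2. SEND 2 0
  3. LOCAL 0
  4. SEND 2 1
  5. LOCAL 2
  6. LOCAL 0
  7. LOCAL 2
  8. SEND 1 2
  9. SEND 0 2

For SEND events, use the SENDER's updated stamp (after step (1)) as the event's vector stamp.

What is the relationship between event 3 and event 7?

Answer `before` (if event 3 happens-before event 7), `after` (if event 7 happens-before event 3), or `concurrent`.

Initial: VV[0]=[0, 0, 0]
Initial: VV[1]=[0, 0, 0]
Initial: VV[2]=[0, 0, 0]
Event 1: LOCAL 2: VV[2][2]++ -> VV[2]=[0, 0, 1]
Event 2: SEND 2->0: VV[2][2]++ -> VV[2]=[0, 0, 2], msg_vec=[0, 0, 2]; VV[0]=max(VV[0],msg_vec) then VV[0][0]++ -> VV[0]=[1, 0, 2]
Event 3: LOCAL 0: VV[0][0]++ -> VV[0]=[2, 0, 2]
Event 4: SEND 2->1: VV[2][2]++ -> VV[2]=[0, 0, 3], msg_vec=[0, 0, 3]; VV[1]=max(VV[1],msg_vec) then VV[1][1]++ -> VV[1]=[0, 1, 3]
Event 5: LOCAL 2: VV[2][2]++ -> VV[2]=[0, 0, 4]
Event 6: LOCAL 0: VV[0][0]++ -> VV[0]=[3, 0, 2]
Event 7: LOCAL 2: VV[2][2]++ -> VV[2]=[0, 0, 5]
Event 8: SEND 1->2: VV[1][1]++ -> VV[1]=[0, 2, 3], msg_vec=[0, 2, 3]; VV[2]=max(VV[2],msg_vec) then VV[2][2]++ -> VV[2]=[0, 2, 6]
Event 9: SEND 0->2: VV[0][0]++ -> VV[0]=[4, 0, 2], msg_vec=[4, 0, 2]; VV[2]=max(VV[2],msg_vec) then VV[2][2]++ -> VV[2]=[4, 2, 7]
Event 3 stamp: [2, 0, 2]
Event 7 stamp: [0, 0, 5]
[2, 0, 2] <= [0, 0, 5]? False
[0, 0, 5] <= [2, 0, 2]? False
Relation: concurrent

Answer: concurrent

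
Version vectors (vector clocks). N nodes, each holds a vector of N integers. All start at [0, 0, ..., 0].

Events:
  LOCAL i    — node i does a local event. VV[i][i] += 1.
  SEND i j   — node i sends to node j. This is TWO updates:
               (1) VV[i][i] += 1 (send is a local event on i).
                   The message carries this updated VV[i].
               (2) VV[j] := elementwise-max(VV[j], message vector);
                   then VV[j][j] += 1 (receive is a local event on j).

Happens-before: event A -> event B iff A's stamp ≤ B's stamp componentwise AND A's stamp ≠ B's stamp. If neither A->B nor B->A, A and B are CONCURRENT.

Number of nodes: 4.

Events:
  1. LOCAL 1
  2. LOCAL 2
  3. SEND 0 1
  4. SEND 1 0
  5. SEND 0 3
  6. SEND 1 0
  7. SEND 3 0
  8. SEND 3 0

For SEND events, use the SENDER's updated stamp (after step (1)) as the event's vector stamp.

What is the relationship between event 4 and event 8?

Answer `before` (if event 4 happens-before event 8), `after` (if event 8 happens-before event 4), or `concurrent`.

Initial: VV[0]=[0, 0, 0, 0]
Initial: VV[1]=[0, 0, 0, 0]
Initial: VV[2]=[0, 0, 0, 0]
Initial: VV[3]=[0, 0, 0, 0]
Event 1: LOCAL 1: VV[1][1]++ -> VV[1]=[0, 1, 0, 0]
Event 2: LOCAL 2: VV[2][2]++ -> VV[2]=[0, 0, 1, 0]
Event 3: SEND 0->1: VV[0][0]++ -> VV[0]=[1, 0, 0, 0], msg_vec=[1, 0, 0, 0]; VV[1]=max(VV[1],msg_vec) then VV[1][1]++ -> VV[1]=[1, 2, 0, 0]
Event 4: SEND 1->0: VV[1][1]++ -> VV[1]=[1, 3, 0, 0], msg_vec=[1, 3, 0, 0]; VV[0]=max(VV[0],msg_vec) then VV[0][0]++ -> VV[0]=[2, 3, 0, 0]
Event 5: SEND 0->3: VV[0][0]++ -> VV[0]=[3, 3, 0, 0], msg_vec=[3, 3, 0, 0]; VV[3]=max(VV[3],msg_vec) then VV[3][3]++ -> VV[3]=[3, 3, 0, 1]
Event 6: SEND 1->0: VV[1][1]++ -> VV[1]=[1, 4, 0, 0], msg_vec=[1, 4, 0, 0]; VV[0]=max(VV[0],msg_vec) then VV[0][0]++ -> VV[0]=[4, 4, 0, 0]
Event 7: SEND 3->0: VV[3][3]++ -> VV[3]=[3, 3, 0, 2], msg_vec=[3, 3, 0, 2]; VV[0]=max(VV[0],msg_vec) then VV[0][0]++ -> VV[0]=[5, 4, 0, 2]
Event 8: SEND 3->0: VV[3][3]++ -> VV[3]=[3, 3, 0, 3], msg_vec=[3, 3, 0, 3]; VV[0]=max(VV[0],msg_vec) then VV[0][0]++ -> VV[0]=[6, 4, 0, 3]
Event 4 stamp: [1, 3, 0, 0]
Event 8 stamp: [3, 3, 0, 3]
[1, 3, 0, 0] <= [3, 3, 0, 3]? True
[3, 3, 0, 3] <= [1, 3, 0, 0]? False
Relation: before

Answer: before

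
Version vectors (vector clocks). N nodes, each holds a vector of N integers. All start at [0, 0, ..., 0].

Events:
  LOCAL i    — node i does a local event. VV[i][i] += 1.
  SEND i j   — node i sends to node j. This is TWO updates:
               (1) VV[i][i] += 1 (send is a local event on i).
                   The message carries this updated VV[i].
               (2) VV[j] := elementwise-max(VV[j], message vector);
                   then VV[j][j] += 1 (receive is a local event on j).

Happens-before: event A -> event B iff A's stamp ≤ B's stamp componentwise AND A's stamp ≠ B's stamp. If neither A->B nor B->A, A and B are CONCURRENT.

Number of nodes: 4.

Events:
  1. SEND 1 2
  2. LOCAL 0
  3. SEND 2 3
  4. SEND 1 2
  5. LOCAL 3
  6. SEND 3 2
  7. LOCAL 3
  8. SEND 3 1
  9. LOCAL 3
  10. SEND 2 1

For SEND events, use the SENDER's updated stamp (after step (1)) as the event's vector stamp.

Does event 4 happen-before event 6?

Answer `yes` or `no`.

Answer: no

Derivation:
Initial: VV[0]=[0, 0, 0, 0]
Initial: VV[1]=[0, 0, 0, 0]
Initial: VV[2]=[0, 0, 0, 0]
Initial: VV[3]=[0, 0, 0, 0]
Event 1: SEND 1->2: VV[1][1]++ -> VV[1]=[0, 1, 0, 0], msg_vec=[0, 1, 0, 0]; VV[2]=max(VV[2],msg_vec) then VV[2][2]++ -> VV[2]=[0, 1, 1, 0]
Event 2: LOCAL 0: VV[0][0]++ -> VV[0]=[1, 0, 0, 0]
Event 3: SEND 2->3: VV[2][2]++ -> VV[2]=[0, 1, 2, 0], msg_vec=[0, 1, 2, 0]; VV[3]=max(VV[3],msg_vec) then VV[3][3]++ -> VV[3]=[0, 1, 2, 1]
Event 4: SEND 1->2: VV[1][1]++ -> VV[1]=[0, 2, 0, 0], msg_vec=[0, 2, 0, 0]; VV[2]=max(VV[2],msg_vec) then VV[2][2]++ -> VV[2]=[0, 2, 3, 0]
Event 5: LOCAL 3: VV[3][3]++ -> VV[3]=[0, 1, 2, 2]
Event 6: SEND 3->2: VV[3][3]++ -> VV[3]=[0, 1, 2, 3], msg_vec=[0, 1, 2, 3]; VV[2]=max(VV[2],msg_vec) then VV[2][2]++ -> VV[2]=[0, 2, 4, 3]
Event 7: LOCAL 3: VV[3][3]++ -> VV[3]=[0, 1, 2, 4]
Event 8: SEND 3->1: VV[3][3]++ -> VV[3]=[0, 1, 2, 5], msg_vec=[0, 1, 2, 5]; VV[1]=max(VV[1],msg_vec) then VV[1][1]++ -> VV[1]=[0, 3, 2, 5]
Event 9: LOCAL 3: VV[3][3]++ -> VV[3]=[0, 1, 2, 6]
Event 10: SEND 2->1: VV[2][2]++ -> VV[2]=[0, 2, 5, 3], msg_vec=[0, 2, 5, 3]; VV[1]=max(VV[1],msg_vec) then VV[1][1]++ -> VV[1]=[0, 4, 5, 5]
Event 4 stamp: [0, 2, 0, 0]
Event 6 stamp: [0, 1, 2, 3]
[0, 2, 0, 0] <= [0, 1, 2, 3]? False. Equal? False. Happens-before: False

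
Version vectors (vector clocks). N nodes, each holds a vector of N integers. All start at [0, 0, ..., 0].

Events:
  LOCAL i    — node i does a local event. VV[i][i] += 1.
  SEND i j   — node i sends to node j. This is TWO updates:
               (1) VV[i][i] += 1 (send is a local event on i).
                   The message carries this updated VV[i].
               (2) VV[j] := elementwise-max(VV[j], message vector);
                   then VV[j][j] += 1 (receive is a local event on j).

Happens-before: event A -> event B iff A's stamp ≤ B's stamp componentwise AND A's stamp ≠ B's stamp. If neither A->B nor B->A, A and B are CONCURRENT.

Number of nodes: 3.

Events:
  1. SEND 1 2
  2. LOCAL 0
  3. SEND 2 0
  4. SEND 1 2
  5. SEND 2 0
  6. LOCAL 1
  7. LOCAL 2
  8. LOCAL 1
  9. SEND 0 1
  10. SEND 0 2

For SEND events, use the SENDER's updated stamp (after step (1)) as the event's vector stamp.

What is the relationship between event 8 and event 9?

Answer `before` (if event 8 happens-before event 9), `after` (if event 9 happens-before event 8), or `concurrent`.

Initial: VV[0]=[0, 0, 0]
Initial: VV[1]=[0, 0, 0]
Initial: VV[2]=[0, 0, 0]
Event 1: SEND 1->2: VV[1][1]++ -> VV[1]=[0, 1, 0], msg_vec=[0, 1, 0]; VV[2]=max(VV[2],msg_vec) then VV[2][2]++ -> VV[2]=[0, 1, 1]
Event 2: LOCAL 0: VV[0][0]++ -> VV[0]=[1, 0, 0]
Event 3: SEND 2->0: VV[2][2]++ -> VV[2]=[0, 1, 2], msg_vec=[0, 1, 2]; VV[0]=max(VV[0],msg_vec) then VV[0][0]++ -> VV[0]=[2, 1, 2]
Event 4: SEND 1->2: VV[1][1]++ -> VV[1]=[0, 2, 0], msg_vec=[0, 2, 0]; VV[2]=max(VV[2],msg_vec) then VV[2][2]++ -> VV[2]=[0, 2, 3]
Event 5: SEND 2->0: VV[2][2]++ -> VV[2]=[0, 2, 4], msg_vec=[0, 2, 4]; VV[0]=max(VV[0],msg_vec) then VV[0][0]++ -> VV[0]=[3, 2, 4]
Event 6: LOCAL 1: VV[1][1]++ -> VV[1]=[0, 3, 0]
Event 7: LOCAL 2: VV[2][2]++ -> VV[2]=[0, 2, 5]
Event 8: LOCAL 1: VV[1][1]++ -> VV[1]=[0, 4, 0]
Event 9: SEND 0->1: VV[0][0]++ -> VV[0]=[4, 2, 4], msg_vec=[4, 2, 4]; VV[1]=max(VV[1],msg_vec) then VV[1][1]++ -> VV[1]=[4, 5, 4]
Event 10: SEND 0->2: VV[0][0]++ -> VV[0]=[5, 2, 4], msg_vec=[5, 2, 4]; VV[2]=max(VV[2],msg_vec) then VV[2][2]++ -> VV[2]=[5, 2, 6]
Event 8 stamp: [0, 4, 0]
Event 9 stamp: [4, 2, 4]
[0, 4, 0] <= [4, 2, 4]? False
[4, 2, 4] <= [0, 4, 0]? False
Relation: concurrent

Answer: concurrent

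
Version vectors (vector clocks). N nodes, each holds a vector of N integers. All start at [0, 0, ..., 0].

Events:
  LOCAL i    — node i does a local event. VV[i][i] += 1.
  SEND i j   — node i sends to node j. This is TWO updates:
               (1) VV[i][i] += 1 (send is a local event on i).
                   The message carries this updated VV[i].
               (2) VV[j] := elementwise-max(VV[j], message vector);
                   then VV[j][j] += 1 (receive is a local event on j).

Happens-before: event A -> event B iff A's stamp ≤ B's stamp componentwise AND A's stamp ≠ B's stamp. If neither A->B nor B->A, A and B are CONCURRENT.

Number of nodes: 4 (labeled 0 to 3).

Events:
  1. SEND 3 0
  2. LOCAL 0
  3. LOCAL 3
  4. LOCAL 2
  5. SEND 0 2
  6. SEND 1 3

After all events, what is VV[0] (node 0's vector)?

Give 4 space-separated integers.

Initial: VV[0]=[0, 0, 0, 0]
Initial: VV[1]=[0, 0, 0, 0]
Initial: VV[2]=[0, 0, 0, 0]
Initial: VV[3]=[0, 0, 0, 0]
Event 1: SEND 3->0: VV[3][3]++ -> VV[3]=[0, 0, 0, 1], msg_vec=[0, 0, 0, 1]; VV[0]=max(VV[0],msg_vec) then VV[0][0]++ -> VV[0]=[1, 0, 0, 1]
Event 2: LOCAL 0: VV[0][0]++ -> VV[0]=[2, 0, 0, 1]
Event 3: LOCAL 3: VV[3][3]++ -> VV[3]=[0, 0, 0, 2]
Event 4: LOCAL 2: VV[2][2]++ -> VV[2]=[0, 0, 1, 0]
Event 5: SEND 0->2: VV[0][0]++ -> VV[0]=[3, 0, 0, 1], msg_vec=[3, 0, 0, 1]; VV[2]=max(VV[2],msg_vec) then VV[2][2]++ -> VV[2]=[3, 0, 2, 1]
Event 6: SEND 1->3: VV[1][1]++ -> VV[1]=[0, 1, 0, 0], msg_vec=[0, 1, 0, 0]; VV[3]=max(VV[3],msg_vec) then VV[3][3]++ -> VV[3]=[0, 1, 0, 3]
Final vectors: VV[0]=[3, 0, 0, 1]; VV[1]=[0, 1, 0, 0]; VV[2]=[3, 0, 2, 1]; VV[3]=[0, 1, 0, 3]

Answer: 3 0 0 1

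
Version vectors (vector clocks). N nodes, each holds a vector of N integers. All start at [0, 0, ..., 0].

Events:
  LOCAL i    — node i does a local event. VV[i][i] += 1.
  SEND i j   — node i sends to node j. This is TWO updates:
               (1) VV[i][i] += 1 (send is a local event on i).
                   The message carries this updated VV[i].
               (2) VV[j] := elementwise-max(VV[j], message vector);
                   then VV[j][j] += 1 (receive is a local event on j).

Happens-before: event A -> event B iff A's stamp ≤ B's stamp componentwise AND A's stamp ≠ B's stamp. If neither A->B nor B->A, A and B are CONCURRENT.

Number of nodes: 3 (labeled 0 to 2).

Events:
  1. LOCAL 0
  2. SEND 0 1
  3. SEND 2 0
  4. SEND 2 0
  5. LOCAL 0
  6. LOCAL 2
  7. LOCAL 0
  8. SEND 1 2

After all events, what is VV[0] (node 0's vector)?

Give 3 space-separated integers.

Initial: VV[0]=[0, 0, 0]
Initial: VV[1]=[0, 0, 0]
Initial: VV[2]=[0, 0, 0]
Event 1: LOCAL 0: VV[0][0]++ -> VV[0]=[1, 0, 0]
Event 2: SEND 0->1: VV[0][0]++ -> VV[0]=[2, 0, 0], msg_vec=[2, 0, 0]; VV[1]=max(VV[1],msg_vec) then VV[1][1]++ -> VV[1]=[2, 1, 0]
Event 3: SEND 2->0: VV[2][2]++ -> VV[2]=[0, 0, 1], msg_vec=[0, 0, 1]; VV[0]=max(VV[0],msg_vec) then VV[0][0]++ -> VV[0]=[3, 0, 1]
Event 4: SEND 2->0: VV[2][2]++ -> VV[2]=[0, 0, 2], msg_vec=[0, 0, 2]; VV[0]=max(VV[0],msg_vec) then VV[0][0]++ -> VV[0]=[4, 0, 2]
Event 5: LOCAL 0: VV[0][0]++ -> VV[0]=[5, 0, 2]
Event 6: LOCAL 2: VV[2][2]++ -> VV[2]=[0, 0, 3]
Event 7: LOCAL 0: VV[0][0]++ -> VV[0]=[6, 0, 2]
Event 8: SEND 1->2: VV[1][1]++ -> VV[1]=[2, 2, 0], msg_vec=[2, 2, 0]; VV[2]=max(VV[2],msg_vec) then VV[2][2]++ -> VV[2]=[2, 2, 4]
Final vectors: VV[0]=[6, 0, 2]; VV[1]=[2, 2, 0]; VV[2]=[2, 2, 4]

Answer: 6 0 2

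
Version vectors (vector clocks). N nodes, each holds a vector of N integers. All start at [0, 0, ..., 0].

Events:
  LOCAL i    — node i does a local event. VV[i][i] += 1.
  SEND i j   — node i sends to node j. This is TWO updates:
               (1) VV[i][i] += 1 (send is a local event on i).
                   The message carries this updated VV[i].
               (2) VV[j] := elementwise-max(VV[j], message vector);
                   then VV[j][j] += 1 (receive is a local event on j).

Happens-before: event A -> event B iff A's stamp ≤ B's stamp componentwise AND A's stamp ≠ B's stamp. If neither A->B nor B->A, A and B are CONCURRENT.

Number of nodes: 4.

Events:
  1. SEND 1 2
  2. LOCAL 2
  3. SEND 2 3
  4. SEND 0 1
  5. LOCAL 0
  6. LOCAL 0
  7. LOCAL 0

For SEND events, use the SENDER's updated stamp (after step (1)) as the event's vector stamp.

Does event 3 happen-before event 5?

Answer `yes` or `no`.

Initial: VV[0]=[0, 0, 0, 0]
Initial: VV[1]=[0, 0, 0, 0]
Initial: VV[2]=[0, 0, 0, 0]
Initial: VV[3]=[0, 0, 0, 0]
Event 1: SEND 1->2: VV[1][1]++ -> VV[1]=[0, 1, 0, 0], msg_vec=[0, 1, 0, 0]; VV[2]=max(VV[2],msg_vec) then VV[2][2]++ -> VV[2]=[0, 1, 1, 0]
Event 2: LOCAL 2: VV[2][2]++ -> VV[2]=[0, 1, 2, 0]
Event 3: SEND 2->3: VV[2][2]++ -> VV[2]=[0, 1, 3, 0], msg_vec=[0, 1, 3, 0]; VV[3]=max(VV[3],msg_vec) then VV[3][3]++ -> VV[3]=[0, 1, 3, 1]
Event 4: SEND 0->1: VV[0][0]++ -> VV[0]=[1, 0, 0, 0], msg_vec=[1, 0, 0, 0]; VV[1]=max(VV[1],msg_vec) then VV[1][1]++ -> VV[1]=[1, 2, 0, 0]
Event 5: LOCAL 0: VV[0][0]++ -> VV[0]=[2, 0, 0, 0]
Event 6: LOCAL 0: VV[0][0]++ -> VV[0]=[3, 0, 0, 0]
Event 7: LOCAL 0: VV[0][0]++ -> VV[0]=[4, 0, 0, 0]
Event 3 stamp: [0, 1, 3, 0]
Event 5 stamp: [2, 0, 0, 0]
[0, 1, 3, 0] <= [2, 0, 0, 0]? False. Equal? False. Happens-before: False

Answer: no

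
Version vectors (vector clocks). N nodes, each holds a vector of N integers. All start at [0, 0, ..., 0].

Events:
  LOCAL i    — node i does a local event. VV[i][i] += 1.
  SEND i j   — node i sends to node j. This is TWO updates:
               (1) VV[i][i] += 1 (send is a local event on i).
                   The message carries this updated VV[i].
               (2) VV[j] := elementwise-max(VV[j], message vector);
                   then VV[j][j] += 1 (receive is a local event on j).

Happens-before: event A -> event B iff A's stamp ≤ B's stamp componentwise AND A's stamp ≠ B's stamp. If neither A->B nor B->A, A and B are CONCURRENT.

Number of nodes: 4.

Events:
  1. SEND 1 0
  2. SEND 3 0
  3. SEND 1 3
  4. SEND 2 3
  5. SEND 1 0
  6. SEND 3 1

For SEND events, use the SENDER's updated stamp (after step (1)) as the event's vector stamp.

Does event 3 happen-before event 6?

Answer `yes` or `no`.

Initial: VV[0]=[0, 0, 0, 0]
Initial: VV[1]=[0, 0, 0, 0]
Initial: VV[2]=[0, 0, 0, 0]
Initial: VV[3]=[0, 0, 0, 0]
Event 1: SEND 1->0: VV[1][1]++ -> VV[1]=[0, 1, 0, 0], msg_vec=[0, 1, 0, 0]; VV[0]=max(VV[0],msg_vec) then VV[0][0]++ -> VV[0]=[1, 1, 0, 0]
Event 2: SEND 3->0: VV[3][3]++ -> VV[3]=[0, 0, 0, 1], msg_vec=[0, 0, 0, 1]; VV[0]=max(VV[0],msg_vec) then VV[0][0]++ -> VV[0]=[2, 1, 0, 1]
Event 3: SEND 1->3: VV[1][1]++ -> VV[1]=[0, 2, 0, 0], msg_vec=[0, 2, 0, 0]; VV[3]=max(VV[3],msg_vec) then VV[3][3]++ -> VV[3]=[0, 2, 0, 2]
Event 4: SEND 2->3: VV[2][2]++ -> VV[2]=[0, 0, 1, 0], msg_vec=[0, 0, 1, 0]; VV[3]=max(VV[3],msg_vec) then VV[3][3]++ -> VV[3]=[0, 2, 1, 3]
Event 5: SEND 1->0: VV[1][1]++ -> VV[1]=[0, 3, 0, 0], msg_vec=[0, 3, 0, 0]; VV[0]=max(VV[0],msg_vec) then VV[0][0]++ -> VV[0]=[3, 3, 0, 1]
Event 6: SEND 3->1: VV[3][3]++ -> VV[3]=[0, 2, 1, 4], msg_vec=[0, 2, 1, 4]; VV[1]=max(VV[1],msg_vec) then VV[1][1]++ -> VV[1]=[0, 4, 1, 4]
Event 3 stamp: [0, 2, 0, 0]
Event 6 stamp: [0, 2, 1, 4]
[0, 2, 0, 0] <= [0, 2, 1, 4]? True. Equal? False. Happens-before: True

Answer: yes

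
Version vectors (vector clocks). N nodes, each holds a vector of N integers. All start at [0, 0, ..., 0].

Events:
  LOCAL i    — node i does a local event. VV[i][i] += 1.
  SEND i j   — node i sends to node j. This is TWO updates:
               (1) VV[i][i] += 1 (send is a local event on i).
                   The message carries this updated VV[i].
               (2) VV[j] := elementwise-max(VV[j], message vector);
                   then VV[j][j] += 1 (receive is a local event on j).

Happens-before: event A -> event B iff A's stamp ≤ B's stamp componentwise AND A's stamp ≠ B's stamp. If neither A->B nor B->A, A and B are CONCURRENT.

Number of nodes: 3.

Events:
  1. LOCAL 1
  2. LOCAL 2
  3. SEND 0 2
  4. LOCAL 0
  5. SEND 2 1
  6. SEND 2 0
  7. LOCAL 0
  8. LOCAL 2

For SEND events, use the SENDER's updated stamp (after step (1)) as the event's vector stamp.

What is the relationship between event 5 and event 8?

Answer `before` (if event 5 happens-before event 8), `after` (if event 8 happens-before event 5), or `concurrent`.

Answer: before

Derivation:
Initial: VV[0]=[0, 0, 0]
Initial: VV[1]=[0, 0, 0]
Initial: VV[2]=[0, 0, 0]
Event 1: LOCAL 1: VV[1][1]++ -> VV[1]=[0, 1, 0]
Event 2: LOCAL 2: VV[2][2]++ -> VV[2]=[0, 0, 1]
Event 3: SEND 0->2: VV[0][0]++ -> VV[0]=[1, 0, 0], msg_vec=[1, 0, 0]; VV[2]=max(VV[2],msg_vec) then VV[2][2]++ -> VV[2]=[1, 0, 2]
Event 4: LOCAL 0: VV[0][0]++ -> VV[0]=[2, 0, 0]
Event 5: SEND 2->1: VV[2][2]++ -> VV[2]=[1, 0, 3], msg_vec=[1, 0, 3]; VV[1]=max(VV[1],msg_vec) then VV[1][1]++ -> VV[1]=[1, 2, 3]
Event 6: SEND 2->0: VV[2][2]++ -> VV[2]=[1, 0, 4], msg_vec=[1, 0, 4]; VV[0]=max(VV[0],msg_vec) then VV[0][0]++ -> VV[0]=[3, 0, 4]
Event 7: LOCAL 0: VV[0][0]++ -> VV[0]=[4, 0, 4]
Event 8: LOCAL 2: VV[2][2]++ -> VV[2]=[1, 0, 5]
Event 5 stamp: [1, 0, 3]
Event 8 stamp: [1, 0, 5]
[1, 0, 3] <= [1, 0, 5]? True
[1, 0, 5] <= [1, 0, 3]? False
Relation: before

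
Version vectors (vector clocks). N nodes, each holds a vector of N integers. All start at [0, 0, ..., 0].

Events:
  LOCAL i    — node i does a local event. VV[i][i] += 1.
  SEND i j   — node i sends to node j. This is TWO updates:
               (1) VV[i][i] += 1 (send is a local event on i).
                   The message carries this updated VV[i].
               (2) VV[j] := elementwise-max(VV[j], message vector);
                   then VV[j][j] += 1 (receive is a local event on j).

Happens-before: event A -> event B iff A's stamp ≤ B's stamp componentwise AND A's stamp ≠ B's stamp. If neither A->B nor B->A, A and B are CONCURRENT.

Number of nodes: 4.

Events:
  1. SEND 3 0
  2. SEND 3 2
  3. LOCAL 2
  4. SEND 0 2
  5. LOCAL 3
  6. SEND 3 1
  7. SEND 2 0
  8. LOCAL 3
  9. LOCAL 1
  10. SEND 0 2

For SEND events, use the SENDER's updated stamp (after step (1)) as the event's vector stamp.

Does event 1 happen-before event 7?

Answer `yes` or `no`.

Initial: VV[0]=[0, 0, 0, 0]
Initial: VV[1]=[0, 0, 0, 0]
Initial: VV[2]=[0, 0, 0, 0]
Initial: VV[3]=[0, 0, 0, 0]
Event 1: SEND 3->0: VV[3][3]++ -> VV[3]=[0, 0, 0, 1], msg_vec=[0, 0, 0, 1]; VV[0]=max(VV[0],msg_vec) then VV[0][0]++ -> VV[0]=[1, 0, 0, 1]
Event 2: SEND 3->2: VV[3][3]++ -> VV[3]=[0, 0, 0, 2], msg_vec=[0, 0, 0, 2]; VV[2]=max(VV[2],msg_vec) then VV[2][2]++ -> VV[2]=[0, 0, 1, 2]
Event 3: LOCAL 2: VV[2][2]++ -> VV[2]=[0, 0, 2, 2]
Event 4: SEND 0->2: VV[0][0]++ -> VV[0]=[2, 0, 0, 1], msg_vec=[2, 0, 0, 1]; VV[2]=max(VV[2],msg_vec) then VV[2][2]++ -> VV[2]=[2, 0, 3, 2]
Event 5: LOCAL 3: VV[3][3]++ -> VV[3]=[0, 0, 0, 3]
Event 6: SEND 3->1: VV[3][3]++ -> VV[3]=[0, 0, 0, 4], msg_vec=[0, 0, 0, 4]; VV[1]=max(VV[1],msg_vec) then VV[1][1]++ -> VV[1]=[0, 1, 0, 4]
Event 7: SEND 2->0: VV[2][2]++ -> VV[2]=[2, 0, 4, 2], msg_vec=[2, 0, 4, 2]; VV[0]=max(VV[0],msg_vec) then VV[0][0]++ -> VV[0]=[3, 0, 4, 2]
Event 8: LOCAL 3: VV[3][3]++ -> VV[3]=[0, 0, 0, 5]
Event 9: LOCAL 1: VV[1][1]++ -> VV[1]=[0, 2, 0, 4]
Event 10: SEND 0->2: VV[0][0]++ -> VV[0]=[4, 0, 4, 2], msg_vec=[4, 0, 4, 2]; VV[2]=max(VV[2],msg_vec) then VV[2][2]++ -> VV[2]=[4, 0, 5, 2]
Event 1 stamp: [0, 0, 0, 1]
Event 7 stamp: [2, 0, 4, 2]
[0, 0, 0, 1] <= [2, 0, 4, 2]? True. Equal? False. Happens-before: True

Answer: yes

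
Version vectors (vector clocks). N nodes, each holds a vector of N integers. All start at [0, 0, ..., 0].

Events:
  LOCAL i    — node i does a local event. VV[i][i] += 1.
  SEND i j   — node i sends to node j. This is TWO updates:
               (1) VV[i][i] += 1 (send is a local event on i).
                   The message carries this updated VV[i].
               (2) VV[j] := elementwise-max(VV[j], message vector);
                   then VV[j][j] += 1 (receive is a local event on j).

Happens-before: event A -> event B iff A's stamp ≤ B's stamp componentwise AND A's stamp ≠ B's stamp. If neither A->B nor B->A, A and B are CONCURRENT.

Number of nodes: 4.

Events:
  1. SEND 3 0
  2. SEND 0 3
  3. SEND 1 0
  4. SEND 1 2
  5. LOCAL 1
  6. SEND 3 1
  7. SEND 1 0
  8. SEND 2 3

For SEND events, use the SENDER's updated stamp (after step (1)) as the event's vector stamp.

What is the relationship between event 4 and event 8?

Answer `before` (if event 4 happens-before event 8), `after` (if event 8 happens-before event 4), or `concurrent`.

Answer: before

Derivation:
Initial: VV[0]=[0, 0, 0, 0]
Initial: VV[1]=[0, 0, 0, 0]
Initial: VV[2]=[0, 0, 0, 0]
Initial: VV[3]=[0, 0, 0, 0]
Event 1: SEND 3->0: VV[3][3]++ -> VV[3]=[0, 0, 0, 1], msg_vec=[0, 0, 0, 1]; VV[0]=max(VV[0],msg_vec) then VV[0][0]++ -> VV[0]=[1, 0, 0, 1]
Event 2: SEND 0->3: VV[0][0]++ -> VV[0]=[2, 0, 0, 1], msg_vec=[2, 0, 0, 1]; VV[3]=max(VV[3],msg_vec) then VV[3][3]++ -> VV[3]=[2, 0, 0, 2]
Event 3: SEND 1->0: VV[1][1]++ -> VV[1]=[0, 1, 0, 0], msg_vec=[0, 1, 0, 0]; VV[0]=max(VV[0],msg_vec) then VV[0][0]++ -> VV[0]=[3, 1, 0, 1]
Event 4: SEND 1->2: VV[1][1]++ -> VV[1]=[0, 2, 0, 0], msg_vec=[0, 2, 0, 0]; VV[2]=max(VV[2],msg_vec) then VV[2][2]++ -> VV[2]=[0, 2, 1, 0]
Event 5: LOCAL 1: VV[1][1]++ -> VV[1]=[0, 3, 0, 0]
Event 6: SEND 3->1: VV[3][3]++ -> VV[3]=[2, 0, 0, 3], msg_vec=[2, 0, 0, 3]; VV[1]=max(VV[1],msg_vec) then VV[1][1]++ -> VV[1]=[2, 4, 0, 3]
Event 7: SEND 1->0: VV[1][1]++ -> VV[1]=[2, 5, 0, 3], msg_vec=[2, 5, 0, 3]; VV[0]=max(VV[0],msg_vec) then VV[0][0]++ -> VV[0]=[4, 5, 0, 3]
Event 8: SEND 2->3: VV[2][2]++ -> VV[2]=[0, 2, 2, 0], msg_vec=[0, 2, 2, 0]; VV[3]=max(VV[3],msg_vec) then VV[3][3]++ -> VV[3]=[2, 2, 2, 4]
Event 4 stamp: [0, 2, 0, 0]
Event 8 stamp: [0, 2, 2, 0]
[0, 2, 0, 0] <= [0, 2, 2, 0]? True
[0, 2, 2, 0] <= [0, 2, 0, 0]? False
Relation: before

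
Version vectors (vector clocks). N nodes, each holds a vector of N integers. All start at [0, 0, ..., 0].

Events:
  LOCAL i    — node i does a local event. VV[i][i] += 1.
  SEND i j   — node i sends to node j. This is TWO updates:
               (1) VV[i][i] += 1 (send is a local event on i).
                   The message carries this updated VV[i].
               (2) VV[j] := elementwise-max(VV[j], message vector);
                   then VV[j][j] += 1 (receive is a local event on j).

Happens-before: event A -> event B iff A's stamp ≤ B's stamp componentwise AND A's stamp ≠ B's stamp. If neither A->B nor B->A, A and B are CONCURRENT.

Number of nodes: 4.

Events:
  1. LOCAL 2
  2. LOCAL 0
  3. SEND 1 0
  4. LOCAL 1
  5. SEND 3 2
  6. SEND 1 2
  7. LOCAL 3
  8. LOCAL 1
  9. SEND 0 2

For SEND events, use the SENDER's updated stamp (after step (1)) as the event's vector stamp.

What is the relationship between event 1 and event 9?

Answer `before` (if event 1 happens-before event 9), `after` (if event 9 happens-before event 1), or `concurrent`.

Answer: concurrent

Derivation:
Initial: VV[0]=[0, 0, 0, 0]
Initial: VV[1]=[0, 0, 0, 0]
Initial: VV[2]=[0, 0, 0, 0]
Initial: VV[3]=[0, 0, 0, 0]
Event 1: LOCAL 2: VV[2][2]++ -> VV[2]=[0, 0, 1, 0]
Event 2: LOCAL 0: VV[0][0]++ -> VV[0]=[1, 0, 0, 0]
Event 3: SEND 1->0: VV[1][1]++ -> VV[1]=[0, 1, 0, 0], msg_vec=[0, 1, 0, 0]; VV[0]=max(VV[0],msg_vec) then VV[0][0]++ -> VV[0]=[2, 1, 0, 0]
Event 4: LOCAL 1: VV[1][1]++ -> VV[1]=[0, 2, 0, 0]
Event 5: SEND 3->2: VV[3][3]++ -> VV[3]=[0, 0, 0, 1], msg_vec=[0, 0, 0, 1]; VV[2]=max(VV[2],msg_vec) then VV[2][2]++ -> VV[2]=[0, 0, 2, 1]
Event 6: SEND 1->2: VV[1][1]++ -> VV[1]=[0, 3, 0, 0], msg_vec=[0, 3, 0, 0]; VV[2]=max(VV[2],msg_vec) then VV[2][2]++ -> VV[2]=[0, 3, 3, 1]
Event 7: LOCAL 3: VV[3][3]++ -> VV[3]=[0, 0, 0, 2]
Event 8: LOCAL 1: VV[1][1]++ -> VV[1]=[0, 4, 0, 0]
Event 9: SEND 0->2: VV[0][0]++ -> VV[0]=[3, 1, 0, 0], msg_vec=[3, 1, 0, 0]; VV[2]=max(VV[2],msg_vec) then VV[2][2]++ -> VV[2]=[3, 3, 4, 1]
Event 1 stamp: [0, 0, 1, 0]
Event 9 stamp: [3, 1, 0, 0]
[0, 0, 1, 0] <= [3, 1, 0, 0]? False
[3, 1, 0, 0] <= [0, 0, 1, 0]? False
Relation: concurrent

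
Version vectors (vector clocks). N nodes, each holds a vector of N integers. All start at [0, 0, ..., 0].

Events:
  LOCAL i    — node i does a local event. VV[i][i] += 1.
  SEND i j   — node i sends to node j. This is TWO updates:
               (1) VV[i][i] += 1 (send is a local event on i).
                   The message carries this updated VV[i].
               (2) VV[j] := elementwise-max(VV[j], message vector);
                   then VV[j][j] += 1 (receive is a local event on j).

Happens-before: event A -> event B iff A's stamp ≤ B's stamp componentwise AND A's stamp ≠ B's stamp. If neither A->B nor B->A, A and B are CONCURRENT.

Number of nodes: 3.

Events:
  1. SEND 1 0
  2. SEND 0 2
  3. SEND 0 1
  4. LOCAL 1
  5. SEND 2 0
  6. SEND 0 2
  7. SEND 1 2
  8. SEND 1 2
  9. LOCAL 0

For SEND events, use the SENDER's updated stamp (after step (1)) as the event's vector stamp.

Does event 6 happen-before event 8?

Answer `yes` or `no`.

Initial: VV[0]=[0, 0, 0]
Initial: VV[1]=[0, 0, 0]
Initial: VV[2]=[0, 0, 0]
Event 1: SEND 1->0: VV[1][1]++ -> VV[1]=[0, 1, 0], msg_vec=[0, 1, 0]; VV[0]=max(VV[0],msg_vec) then VV[0][0]++ -> VV[0]=[1, 1, 0]
Event 2: SEND 0->2: VV[0][0]++ -> VV[0]=[2, 1, 0], msg_vec=[2, 1, 0]; VV[2]=max(VV[2],msg_vec) then VV[2][2]++ -> VV[2]=[2, 1, 1]
Event 3: SEND 0->1: VV[0][0]++ -> VV[0]=[3, 1, 0], msg_vec=[3, 1, 0]; VV[1]=max(VV[1],msg_vec) then VV[1][1]++ -> VV[1]=[3, 2, 0]
Event 4: LOCAL 1: VV[1][1]++ -> VV[1]=[3, 3, 0]
Event 5: SEND 2->0: VV[2][2]++ -> VV[2]=[2, 1, 2], msg_vec=[2, 1, 2]; VV[0]=max(VV[0],msg_vec) then VV[0][0]++ -> VV[0]=[4, 1, 2]
Event 6: SEND 0->2: VV[0][0]++ -> VV[0]=[5, 1, 2], msg_vec=[5, 1, 2]; VV[2]=max(VV[2],msg_vec) then VV[2][2]++ -> VV[2]=[5, 1, 3]
Event 7: SEND 1->2: VV[1][1]++ -> VV[1]=[3, 4, 0], msg_vec=[3, 4, 0]; VV[2]=max(VV[2],msg_vec) then VV[2][2]++ -> VV[2]=[5, 4, 4]
Event 8: SEND 1->2: VV[1][1]++ -> VV[1]=[3, 5, 0], msg_vec=[3, 5, 0]; VV[2]=max(VV[2],msg_vec) then VV[2][2]++ -> VV[2]=[5, 5, 5]
Event 9: LOCAL 0: VV[0][0]++ -> VV[0]=[6, 1, 2]
Event 6 stamp: [5, 1, 2]
Event 8 stamp: [3, 5, 0]
[5, 1, 2] <= [3, 5, 0]? False. Equal? False. Happens-before: False

Answer: no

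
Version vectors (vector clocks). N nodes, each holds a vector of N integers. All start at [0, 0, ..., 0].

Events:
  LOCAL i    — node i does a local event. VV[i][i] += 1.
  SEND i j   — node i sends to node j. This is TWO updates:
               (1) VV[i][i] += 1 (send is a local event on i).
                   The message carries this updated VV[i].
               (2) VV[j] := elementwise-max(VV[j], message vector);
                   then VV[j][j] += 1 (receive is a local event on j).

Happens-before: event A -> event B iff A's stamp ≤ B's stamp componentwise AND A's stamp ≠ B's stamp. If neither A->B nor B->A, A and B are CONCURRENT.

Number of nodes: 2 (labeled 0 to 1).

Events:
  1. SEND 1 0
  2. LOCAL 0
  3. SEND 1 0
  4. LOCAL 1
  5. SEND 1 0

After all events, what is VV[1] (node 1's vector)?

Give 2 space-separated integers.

Initial: VV[0]=[0, 0]
Initial: VV[1]=[0, 0]
Event 1: SEND 1->0: VV[1][1]++ -> VV[1]=[0, 1], msg_vec=[0, 1]; VV[0]=max(VV[0],msg_vec) then VV[0][0]++ -> VV[0]=[1, 1]
Event 2: LOCAL 0: VV[0][0]++ -> VV[0]=[2, 1]
Event 3: SEND 1->0: VV[1][1]++ -> VV[1]=[0, 2], msg_vec=[0, 2]; VV[0]=max(VV[0],msg_vec) then VV[0][0]++ -> VV[0]=[3, 2]
Event 4: LOCAL 1: VV[1][1]++ -> VV[1]=[0, 3]
Event 5: SEND 1->0: VV[1][1]++ -> VV[1]=[0, 4], msg_vec=[0, 4]; VV[0]=max(VV[0],msg_vec) then VV[0][0]++ -> VV[0]=[4, 4]
Final vectors: VV[0]=[4, 4]; VV[1]=[0, 4]

Answer: 0 4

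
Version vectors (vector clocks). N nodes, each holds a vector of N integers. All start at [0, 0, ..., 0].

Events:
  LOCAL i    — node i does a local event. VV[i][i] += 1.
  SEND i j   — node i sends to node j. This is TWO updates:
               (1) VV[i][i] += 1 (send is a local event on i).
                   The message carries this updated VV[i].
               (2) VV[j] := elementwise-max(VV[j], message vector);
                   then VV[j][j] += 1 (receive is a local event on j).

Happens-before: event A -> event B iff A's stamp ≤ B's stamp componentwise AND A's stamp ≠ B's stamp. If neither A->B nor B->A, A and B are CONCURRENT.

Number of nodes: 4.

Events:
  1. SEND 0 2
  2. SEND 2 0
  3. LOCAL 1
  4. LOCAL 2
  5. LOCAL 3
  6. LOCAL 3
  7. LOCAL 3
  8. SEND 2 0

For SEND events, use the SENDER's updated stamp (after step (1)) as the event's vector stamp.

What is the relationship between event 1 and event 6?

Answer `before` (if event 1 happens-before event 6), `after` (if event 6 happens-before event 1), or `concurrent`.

Answer: concurrent

Derivation:
Initial: VV[0]=[0, 0, 0, 0]
Initial: VV[1]=[0, 0, 0, 0]
Initial: VV[2]=[0, 0, 0, 0]
Initial: VV[3]=[0, 0, 0, 0]
Event 1: SEND 0->2: VV[0][0]++ -> VV[0]=[1, 0, 0, 0], msg_vec=[1, 0, 0, 0]; VV[2]=max(VV[2],msg_vec) then VV[2][2]++ -> VV[2]=[1, 0, 1, 0]
Event 2: SEND 2->0: VV[2][2]++ -> VV[2]=[1, 0, 2, 0], msg_vec=[1, 0, 2, 0]; VV[0]=max(VV[0],msg_vec) then VV[0][0]++ -> VV[0]=[2, 0, 2, 0]
Event 3: LOCAL 1: VV[1][1]++ -> VV[1]=[0, 1, 0, 0]
Event 4: LOCAL 2: VV[2][2]++ -> VV[2]=[1, 0, 3, 0]
Event 5: LOCAL 3: VV[3][3]++ -> VV[3]=[0, 0, 0, 1]
Event 6: LOCAL 3: VV[3][3]++ -> VV[3]=[0, 0, 0, 2]
Event 7: LOCAL 3: VV[3][3]++ -> VV[3]=[0, 0, 0, 3]
Event 8: SEND 2->0: VV[2][2]++ -> VV[2]=[1, 0, 4, 0], msg_vec=[1, 0, 4, 0]; VV[0]=max(VV[0],msg_vec) then VV[0][0]++ -> VV[0]=[3, 0, 4, 0]
Event 1 stamp: [1, 0, 0, 0]
Event 6 stamp: [0, 0, 0, 2]
[1, 0, 0, 0] <= [0, 0, 0, 2]? False
[0, 0, 0, 2] <= [1, 0, 0, 0]? False
Relation: concurrent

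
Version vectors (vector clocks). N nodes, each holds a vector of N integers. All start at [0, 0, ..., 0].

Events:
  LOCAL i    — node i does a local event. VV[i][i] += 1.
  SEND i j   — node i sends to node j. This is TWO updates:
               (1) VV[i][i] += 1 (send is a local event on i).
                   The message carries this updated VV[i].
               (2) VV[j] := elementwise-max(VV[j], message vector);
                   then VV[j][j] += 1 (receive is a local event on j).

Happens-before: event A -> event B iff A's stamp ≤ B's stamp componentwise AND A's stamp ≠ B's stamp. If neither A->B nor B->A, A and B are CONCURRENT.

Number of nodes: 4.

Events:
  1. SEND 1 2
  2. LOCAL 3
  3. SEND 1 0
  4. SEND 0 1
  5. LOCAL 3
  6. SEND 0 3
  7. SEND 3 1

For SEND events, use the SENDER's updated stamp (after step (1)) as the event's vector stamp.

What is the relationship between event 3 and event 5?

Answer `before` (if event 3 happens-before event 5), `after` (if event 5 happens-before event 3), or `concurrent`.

Answer: concurrent

Derivation:
Initial: VV[0]=[0, 0, 0, 0]
Initial: VV[1]=[0, 0, 0, 0]
Initial: VV[2]=[0, 0, 0, 0]
Initial: VV[3]=[0, 0, 0, 0]
Event 1: SEND 1->2: VV[1][1]++ -> VV[1]=[0, 1, 0, 0], msg_vec=[0, 1, 0, 0]; VV[2]=max(VV[2],msg_vec) then VV[2][2]++ -> VV[2]=[0, 1, 1, 0]
Event 2: LOCAL 3: VV[3][3]++ -> VV[3]=[0, 0, 0, 1]
Event 3: SEND 1->0: VV[1][1]++ -> VV[1]=[0, 2, 0, 0], msg_vec=[0, 2, 0, 0]; VV[0]=max(VV[0],msg_vec) then VV[0][0]++ -> VV[0]=[1, 2, 0, 0]
Event 4: SEND 0->1: VV[0][0]++ -> VV[0]=[2, 2, 0, 0], msg_vec=[2, 2, 0, 0]; VV[1]=max(VV[1],msg_vec) then VV[1][1]++ -> VV[1]=[2, 3, 0, 0]
Event 5: LOCAL 3: VV[3][3]++ -> VV[3]=[0, 0, 0, 2]
Event 6: SEND 0->3: VV[0][0]++ -> VV[0]=[3, 2, 0, 0], msg_vec=[3, 2, 0, 0]; VV[3]=max(VV[3],msg_vec) then VV[3][3]++ -> VV[3]=[3, 2, 0, 3]
Event 7: SEND 3->1: VV[3][3]++ -> VV[3]=[3, 2, 0, 4], msg_vec=[3, 2, 0, 4]; VV[1]=max(VV[1],msg_vec) then VV[1][1]++ -> VV[1]=[3, 4, 0, 4]
Event 3 stamp: [0, 2, 0, 0]
Event 5 stamp: [0, 0, 0, 2]
[0, 2, 0, 0] <= [0, 0, 0, 2]? False
[0, 0, 0, 2] <= [0, 2, 0, 0]? False
Relation: concurrent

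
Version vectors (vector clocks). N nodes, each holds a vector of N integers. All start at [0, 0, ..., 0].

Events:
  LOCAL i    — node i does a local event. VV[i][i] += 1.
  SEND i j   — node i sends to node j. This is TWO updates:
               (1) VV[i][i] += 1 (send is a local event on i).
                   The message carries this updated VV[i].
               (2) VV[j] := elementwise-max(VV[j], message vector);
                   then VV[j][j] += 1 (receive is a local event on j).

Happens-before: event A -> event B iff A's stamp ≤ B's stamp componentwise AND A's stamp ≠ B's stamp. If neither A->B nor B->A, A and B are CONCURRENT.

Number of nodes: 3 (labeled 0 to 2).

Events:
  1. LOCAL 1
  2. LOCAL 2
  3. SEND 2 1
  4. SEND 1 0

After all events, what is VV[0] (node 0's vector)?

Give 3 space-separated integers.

Answer: 1 3 2

Derivation:
Initial: VV[0]=[0, 0, 0]
Initial: VV[1]=[0, 0, 0]
Initial: VV[2]=[0, 0, 0]
Event 1: LOCAL 1: VV[1][1]++ -> VV[1]=[0, 1, 0]
Event 2: LOCAL 2: VV[2][2]++ -> VV[2]=[0, 0, 1]
Event 3: SEND 2->1: VV[2][2]++ -> VV[2]=[0, 0, 2], msg_vec=[0, 0, 2]; VV[1]=max(VV[1],msg_vec) then VV[1][1]++ -> VV[1]=[0, 2, 2]
Event 4: SEND 1->0: VV[1][1]++ -> VV[1]=[0, 3, 2], msg_vec=[0, 3, 2]; VV[0]=max(VV[0],msg_vec) then VV[0][0]++ -> VV[0]=[1, 3, 2]
Final vectors: VV[0]=[1, 3, 2]; VV[1]=[0, 3, 2]; VV[2]=[0, 0, 2]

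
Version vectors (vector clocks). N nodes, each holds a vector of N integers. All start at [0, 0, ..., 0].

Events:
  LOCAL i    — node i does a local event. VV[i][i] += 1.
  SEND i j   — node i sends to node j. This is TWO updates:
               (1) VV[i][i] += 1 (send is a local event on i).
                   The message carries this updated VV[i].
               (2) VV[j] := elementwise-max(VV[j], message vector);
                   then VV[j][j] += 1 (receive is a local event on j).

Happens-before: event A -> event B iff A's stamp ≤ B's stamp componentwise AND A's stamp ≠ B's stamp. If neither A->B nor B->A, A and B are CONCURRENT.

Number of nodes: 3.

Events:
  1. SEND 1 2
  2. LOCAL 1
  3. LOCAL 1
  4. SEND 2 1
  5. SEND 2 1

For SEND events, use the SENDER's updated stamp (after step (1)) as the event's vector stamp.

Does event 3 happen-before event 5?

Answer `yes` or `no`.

Answer: no

Derivation:
Initial: VV[0]=[0, 0, 0]
Initial: VV[1]=[0, 0, 0]
Initial: VV[2]=[0, 0, 0]
Event 1: SEND 1->2: VV[1][1]++ -> VV[1]=[0, 1, 0], msg_vec=[0, 1, 0]; VV[2]=max(VV[2],msg_vec) then VV[2][2]++ -> VV[2]=[0, 1, 1]
Event 2: LOCAL 1: VV[1][1]++ -> VV[1]=[0, 2, 0]
Event 3: LOCAL 1: VV[1][1]++ -> VV[1]=[0, 3, 0]
Event 4: SEND 2->1: VV[2][2]++ -> VV[2]=[0, 1, 2], msg_vec=[0, 1, 2]; VV[1]=max(VV[1],msg_vec) then VV[1][1]++ -> VV[1]=[0, 4, 2]
Event 5: SEND 2->1: VV[2][2]++ -> VV[2]=[0, 1, 3], msg_vec=[0, 1, 3]; VV[1]=max(VV[1],msg_vec) then VV[1][1]++ -> VV[1]=[0, 5, 3]
Event 3 stamp: [0, 3, 0]
Event 5 stamp: [0, 1, 3]
[0, 3, 0] <= [0, 1, 3]? False. Equal? False. Happens-before: False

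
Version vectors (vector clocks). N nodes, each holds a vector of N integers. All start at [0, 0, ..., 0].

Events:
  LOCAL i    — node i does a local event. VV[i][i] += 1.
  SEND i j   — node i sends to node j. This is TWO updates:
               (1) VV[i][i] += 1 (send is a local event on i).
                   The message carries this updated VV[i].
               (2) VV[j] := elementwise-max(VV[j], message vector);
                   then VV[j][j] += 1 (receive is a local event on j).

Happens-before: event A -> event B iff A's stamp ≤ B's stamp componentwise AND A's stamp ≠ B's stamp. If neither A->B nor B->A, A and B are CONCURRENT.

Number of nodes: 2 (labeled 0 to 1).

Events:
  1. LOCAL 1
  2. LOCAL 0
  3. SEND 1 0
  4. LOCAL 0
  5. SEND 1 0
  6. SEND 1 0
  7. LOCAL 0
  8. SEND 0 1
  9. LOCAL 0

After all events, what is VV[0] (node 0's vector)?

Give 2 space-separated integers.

Initial: VV[0]=[0, 0]
Initial: VV[1]=[0, 0]
Event 1: LOCAL 1: VV[1][1]++ -> VV[1]=[0, 1]
Event 2: LOCAL 0: VV[0][0]++ -> VV[0]=[1, 0]
Event 3: SEND 1->0: VV[1][1]++ -> VV[1]=[0, 2], msg_vec=[0, 2]; VV[0]=max(VV[0],msg_vec) then VV[0][0]++ -> VV[0]=[2, 2]
Event 4: LOCAL 0: VV[0][0]++ -> VV[0]=[3, 2]
Event 5: SEND 1->0: VV[1][1]++ -> VV[1]=[0, 3], msg_vec=[0, 3]; VV[0]=max(VV[0],msg_vec) then VV[0][0]++ -> VV[0]=[4, 3]
Event 6: SEND 1->0: VV[1][1]++ -> VV[1]=[0, 4], msg_vec=[0, 4]; VV[0]=max(VV[0],msg_vec) then VV[0][0]++ -> VV[0]=[5, 4]
Event 7: LOCAL 0: VV[0][0]++ -> VV[0]=[6, 4]
Event 8: SEND 0->1: VV[0][0]++ -> VV[0]=[7, 4], msg_vec=[7, 4]; VV[1]=max(VV[1],msg_vec) then VV[1][1]++ -> VV[1]=[7, 5]
Event 9: LOCAL 0: VV[0][0]++ -> VV[0]=[8, 4]
Final vectors: VV[0]=[8, 4]; VV[1]=[7, 5]

Answer: 8 4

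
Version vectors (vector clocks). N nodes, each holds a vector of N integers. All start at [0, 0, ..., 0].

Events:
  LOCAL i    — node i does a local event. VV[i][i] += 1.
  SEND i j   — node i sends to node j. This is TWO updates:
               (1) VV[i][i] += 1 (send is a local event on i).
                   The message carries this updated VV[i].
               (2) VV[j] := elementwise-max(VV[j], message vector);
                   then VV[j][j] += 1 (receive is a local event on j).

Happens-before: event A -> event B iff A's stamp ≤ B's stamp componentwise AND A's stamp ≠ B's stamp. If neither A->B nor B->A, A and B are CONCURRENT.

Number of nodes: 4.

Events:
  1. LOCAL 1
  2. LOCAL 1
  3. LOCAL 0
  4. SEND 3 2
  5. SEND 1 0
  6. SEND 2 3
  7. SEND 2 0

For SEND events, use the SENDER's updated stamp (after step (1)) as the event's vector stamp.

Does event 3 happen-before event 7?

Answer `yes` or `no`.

Initial: VV[0]=[0, 0, 0, 0]
Initial: VV[1]=[0, 0, 0, 0]
Initial: VV[2]=[0, 0, 0, 0]
Initial: VV[3]=[0, 0, 0, 0]
Event 1: LOCAL 1: VV[1][1]++ -> VV[1]=[0, 1, 0, 0]
Event 2: LOCAL 1: VV[1][1]++ -> VV[1]=[0, 2, 0, 0]
Event 3: LOCAL 0: VV[0][0]++ -> VV[0]=[1, 0, 0, 0]
Event 4: SEND 3->2: VV[3][3]++ -> VV[3]=[0, 0, 0, 1], msg_vec=[0, 0, 0, 1]; VV[2]=max(VV[2],msg_vec) then VV[2][2]++ -> VV[2]=[0, 0, 1, 1]
Event 5: SEND 1->0: VV[1][1]++ -> VV[1]=[0, 3, 0, 0], msg_vec=[0, 3, 0, 0]; VV[0]=max(VV[0],msg_vec) then VV[0][0]++ -> VV[0]=[2, 3, 0, 0]
Event 6: SEND 2->3: VV[2][2]++ -> VV[2]=[0, 0, 2, 1], msg_vec=[0, 0, 2, 1]; VV[3]=max(VV[3],msg_vec) then VV[3][3]++ -> VV[3]=[0, 0, 2, 2]
Event 7: SEND 2->0: VV[2][2]++ -> VV[2]=[0, 0, 3, 1], msg_vec=[0, 0, 3, 1]; VV[0]=max(VV[0],msg_vec) then VV[0][0]++ -> VV[0]=[3, 3, 3, 1]
Event 3 stamp: [1, 0, 0, 0]
Event 7 stamp: [0, 0, 3, 1]
[1, 0, 0, 0] <= [0, 0, 3, 1]? False. Equal? False. Happens-before: False

Answer: no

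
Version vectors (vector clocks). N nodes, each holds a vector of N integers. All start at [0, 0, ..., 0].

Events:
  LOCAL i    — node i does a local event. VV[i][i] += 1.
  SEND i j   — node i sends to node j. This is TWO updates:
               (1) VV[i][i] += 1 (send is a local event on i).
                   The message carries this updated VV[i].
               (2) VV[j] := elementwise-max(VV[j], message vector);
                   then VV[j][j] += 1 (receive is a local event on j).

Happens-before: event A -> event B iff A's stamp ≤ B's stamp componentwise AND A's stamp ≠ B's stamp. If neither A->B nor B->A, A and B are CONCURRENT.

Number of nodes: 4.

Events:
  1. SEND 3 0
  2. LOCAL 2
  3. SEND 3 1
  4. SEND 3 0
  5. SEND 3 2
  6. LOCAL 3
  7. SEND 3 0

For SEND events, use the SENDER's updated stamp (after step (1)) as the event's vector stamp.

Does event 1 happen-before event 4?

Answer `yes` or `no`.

Initial: VV[0]=[0, 0, 0, 0]
Initial: VV[1]=[0, 0, 0, 0]
Initial: VV[2]=[0, 0, 0, 0]
Initial: VV[3]=[0, 0, 0, 0]
Event 1: SEND 3->0: VV[3][3]++ -> VV[3]=[0, 0, 0, 1], msg_vec=[0, 0, 0, 1]; VV[0]=max(VV[0],msg_vec) then VV[0][0]++ -> VV[0]=[1, 0, 0, 1]
Event 2: LOCAL 2: VV[2][2]++ -> VV[2]=[0, 0, 1, 0]
Event 3: SEND 3->1: VV[3][3]++ -> VV[3]=[0, 0, 0, 2], msg_vec=[0, 0, 0, 2]; VV[1]=max(VV[1],msg_vec) then VV[1][1]++ -> VV[1]=[0, 1, 0, 2]
Event 4: SEND 3->0: VV[3][3]++ -> VV[3]=[0, 0, 0, 3], msg_vec=[0, 0, 0, 3]; VV[0]=max(VV[0],msg_vec) then VV[0][0]++ -> VV[0]=[2, 0, 0, 3]
Event 5: SEND 3->2: VV[3][3]++ -> VV[3]=[0, 0, 0, 4], msg_vec=[0, 0, 0, 4]; VV[2]=max(VV[2],msg_vec) then VV[2][2]++ -> VV[2]=[0, 0, 2, 4]
Event 6: LOCAL 3: VV[3][3]++ -> VV[3]=[0, 0, 0, 5]
Event 7: SEND 3->0: VV[3][3]++ -> VV[3]=[0, 0, 0, 6], msg_vec=[0, 0, 0, 6]; VV[0]=max(VV[0],msg_vec) then VV[0][0]++ -> VV[0]=[3, 0, 0, 6]
Event 1 stamp: [0, 0, 0, 1]
Event 4 stamp: [0, 0, 0, 3]
[0, 0, 0, 1] <= [0, 0, 0, 3]? True. Equal? False. Happens-before: True

Answer: yes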